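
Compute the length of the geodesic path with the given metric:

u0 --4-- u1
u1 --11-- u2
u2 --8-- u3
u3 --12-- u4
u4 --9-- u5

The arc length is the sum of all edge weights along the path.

Arc length = 4 + 11 + 8 + 12 + 9 = 44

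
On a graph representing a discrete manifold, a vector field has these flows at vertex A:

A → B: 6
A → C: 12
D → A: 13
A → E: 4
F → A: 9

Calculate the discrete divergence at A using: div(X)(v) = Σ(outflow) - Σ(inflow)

Divergence = sum of outgoing flows = 6 + 12 + (-13) + 4 + (-9) = 0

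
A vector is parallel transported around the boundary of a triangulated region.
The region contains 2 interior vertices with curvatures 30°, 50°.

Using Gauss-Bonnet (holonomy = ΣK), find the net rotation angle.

Holonomy = total enclosed curvature = 30° + 50° = 80°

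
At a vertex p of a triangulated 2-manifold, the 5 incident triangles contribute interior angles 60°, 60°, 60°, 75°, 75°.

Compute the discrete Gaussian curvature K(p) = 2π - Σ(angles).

Sum of angles = 330°. K = 360° - 330° = 30°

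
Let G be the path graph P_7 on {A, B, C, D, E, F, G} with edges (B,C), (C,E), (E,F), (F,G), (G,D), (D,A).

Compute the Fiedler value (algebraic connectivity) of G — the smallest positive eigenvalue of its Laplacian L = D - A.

The path graph P_n has Laplacian eigenvalues λ_k = 2 − 2cos(kπ/n), k = 0, 1, …, n−1. Here n = 7:
k=0: 2 − 2cos(0) = 0.0; k=1: 2 − 2cos(π/7) = 0.1981; k=2: 2 − 2cos(2π/7) = 0.753; k=3: 2 − 2cos(3π/7) = 1.555; k=4: 2 − 2cos(4π/7) = 2.445; k=5: 2 − 2cos(5π/7) = 3.247; k=6: 2 − 2cos(6π/7) = 3.8019.
Laplacian eigenvalues: [0.0, 0.1981, 0.753, 1.555, 2.445, 3.247, 3.8019]. Algebraic connectivity (smallest non-zero eigenvalue) = 0.1981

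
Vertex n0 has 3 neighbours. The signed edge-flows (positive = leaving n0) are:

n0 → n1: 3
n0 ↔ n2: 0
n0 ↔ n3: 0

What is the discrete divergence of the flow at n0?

Divergence = sum of outgoing flows = 3 + 0 + 0 = 3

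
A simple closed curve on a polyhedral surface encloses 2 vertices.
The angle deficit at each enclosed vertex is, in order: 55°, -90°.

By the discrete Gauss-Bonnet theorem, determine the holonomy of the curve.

Holonomy = total enclosed curvature = 55° + (-90°) = -35°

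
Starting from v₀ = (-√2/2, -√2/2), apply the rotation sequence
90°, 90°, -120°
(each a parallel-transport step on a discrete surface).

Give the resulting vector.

Total rotation: 90° + 90° + (-120°) = 60°. Final vector: (0.2588, -0.9659)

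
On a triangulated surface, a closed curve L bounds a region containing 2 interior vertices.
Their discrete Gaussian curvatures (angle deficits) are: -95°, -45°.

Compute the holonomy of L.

Holonomy = total enclosed curvature = (-95°) + (-45°) = -140°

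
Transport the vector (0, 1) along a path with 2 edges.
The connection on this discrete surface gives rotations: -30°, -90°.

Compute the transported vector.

Total rotation: (-30°) + (-90°) = -120°. Final vector: (0.8660, -0.5000)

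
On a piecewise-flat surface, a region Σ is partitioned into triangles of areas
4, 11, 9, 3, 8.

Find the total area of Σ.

4 + 11 + 9 + 3 + 8 = 35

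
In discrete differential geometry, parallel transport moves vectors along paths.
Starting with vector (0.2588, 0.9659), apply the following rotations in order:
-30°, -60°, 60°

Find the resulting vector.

Total rotation: (-30°) + (-60°) + 60° = -30°. Final vector: (0.7071, 0.7071)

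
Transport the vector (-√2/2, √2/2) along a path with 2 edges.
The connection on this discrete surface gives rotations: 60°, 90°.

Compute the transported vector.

Total rotation: 60° + 90° = 150°. Final vector: (0.2588, -0.9659)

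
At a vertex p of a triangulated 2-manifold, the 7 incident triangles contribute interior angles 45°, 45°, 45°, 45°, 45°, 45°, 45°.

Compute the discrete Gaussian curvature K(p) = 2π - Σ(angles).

Sum of angles = 315°. K = 360° - 315° = 45°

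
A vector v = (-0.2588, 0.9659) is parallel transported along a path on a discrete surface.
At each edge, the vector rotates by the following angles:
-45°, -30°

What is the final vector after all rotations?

Total rotation: (-45°) + (-30°) = -75°. Final vector: (0.8660, 0.5000)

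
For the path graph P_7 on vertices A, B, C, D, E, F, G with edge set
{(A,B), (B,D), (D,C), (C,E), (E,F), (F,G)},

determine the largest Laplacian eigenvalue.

The path graph P_n has Laplacian eigenvalues λ_k = 2 − 2cos(kπ/n), k = 0, 1, …, n−1. Here n = 7:
k=0: 2 − 2cos(0) = 0.0; k=1: 2 − 2cos(π/7) = 0.1981; k=2: 2 − 2cos(2π/7) = 0.753; k=3: 2 − 2cos(3π/7) = 1.555; k=4: 2 − 2cos(4π/7) = 2.445; k=5: 2 − 2cos(5π/7) = 3.247; k=6: 2 − 2cos(6π/7) = 3.8019.
Laplacian eigenvalues: [0.0, 0.1981, 0.753, 1.555, 2.445, 3.247, 3.8019]. Largest eigenvalue (spectral radius) = 3.8019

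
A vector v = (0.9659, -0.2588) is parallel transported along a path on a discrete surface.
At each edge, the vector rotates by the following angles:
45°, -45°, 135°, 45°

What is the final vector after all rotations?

Total rotation: 45° + (-45°) + 135° + 45° = 180°. Final vector: (-0.9659, 0.2588)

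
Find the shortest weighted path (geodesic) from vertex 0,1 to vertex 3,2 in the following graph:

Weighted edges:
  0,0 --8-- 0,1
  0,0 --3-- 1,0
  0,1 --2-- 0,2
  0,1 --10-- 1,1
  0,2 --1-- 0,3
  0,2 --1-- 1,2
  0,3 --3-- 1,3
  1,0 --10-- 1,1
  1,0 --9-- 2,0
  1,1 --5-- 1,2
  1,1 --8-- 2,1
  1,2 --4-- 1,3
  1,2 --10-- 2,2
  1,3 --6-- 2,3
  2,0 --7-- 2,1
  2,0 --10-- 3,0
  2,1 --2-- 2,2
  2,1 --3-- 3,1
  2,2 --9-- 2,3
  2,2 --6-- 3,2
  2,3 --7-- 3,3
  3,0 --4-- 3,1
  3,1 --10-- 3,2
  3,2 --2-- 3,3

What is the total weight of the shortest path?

Shortest path: 0,1 → 0,2 → 1,2 → 2,2 → 3,2, total weight = 19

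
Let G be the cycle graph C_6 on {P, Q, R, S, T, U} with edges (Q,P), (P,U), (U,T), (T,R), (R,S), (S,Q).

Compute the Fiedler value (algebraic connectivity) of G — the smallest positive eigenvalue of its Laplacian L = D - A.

The cycle graph C_n has Laplacian eigenvalues λ_k = 2 − 2cos(2πk/n), k = 0, 1, …, n−1. Here n = 6:
k=0: 2 − 2cos(0) = 0.0; k=1: 2 − 2cos(π/3) = 1.0; k=2: 2 − 2cos(2π/3) = 3.0; k=3: 2 − 2cos(π) = 4.0; k=4: 2 − 2cos(4π/3) = 3.0; k=5: 2 − 2cos(5π/3) = 1.0.
Laplacian eigenvalues: [0.0, 1.0, 1.0, 3.0, 3.0, 4.0]. Algebraic connectivity (smallest non-zero eigenvalue) = 1.0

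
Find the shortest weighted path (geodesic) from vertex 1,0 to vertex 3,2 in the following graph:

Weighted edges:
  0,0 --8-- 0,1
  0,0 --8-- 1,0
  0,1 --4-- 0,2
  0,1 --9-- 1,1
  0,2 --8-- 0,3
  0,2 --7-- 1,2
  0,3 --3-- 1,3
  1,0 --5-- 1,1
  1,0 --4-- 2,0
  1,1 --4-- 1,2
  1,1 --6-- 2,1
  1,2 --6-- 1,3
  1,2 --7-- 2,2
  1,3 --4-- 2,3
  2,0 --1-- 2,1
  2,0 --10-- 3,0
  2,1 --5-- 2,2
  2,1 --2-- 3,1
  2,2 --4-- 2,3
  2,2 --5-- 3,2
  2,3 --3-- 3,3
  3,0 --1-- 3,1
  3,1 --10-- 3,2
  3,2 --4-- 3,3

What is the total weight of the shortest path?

Shortest path: 1,0 → 2,0 → 2,1 → 2,2 → 3,2, total weight = 15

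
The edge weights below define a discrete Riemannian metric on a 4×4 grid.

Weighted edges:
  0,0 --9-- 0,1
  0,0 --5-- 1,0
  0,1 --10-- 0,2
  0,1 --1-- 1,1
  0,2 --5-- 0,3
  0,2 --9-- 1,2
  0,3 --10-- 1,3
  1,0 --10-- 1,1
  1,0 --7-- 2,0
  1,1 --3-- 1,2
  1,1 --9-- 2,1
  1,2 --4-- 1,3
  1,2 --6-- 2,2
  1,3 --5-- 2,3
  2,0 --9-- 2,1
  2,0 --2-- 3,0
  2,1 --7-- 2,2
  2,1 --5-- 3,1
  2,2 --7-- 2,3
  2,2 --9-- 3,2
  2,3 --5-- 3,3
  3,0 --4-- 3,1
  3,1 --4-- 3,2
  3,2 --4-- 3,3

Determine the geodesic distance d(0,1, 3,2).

Shortest path: 0,1 → 1,1 → 1,2 → 2,2 → 3,2, total weight = 19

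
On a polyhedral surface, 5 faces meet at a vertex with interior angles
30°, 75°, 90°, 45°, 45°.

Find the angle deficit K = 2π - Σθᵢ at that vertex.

Sum of angles = 285°. K = 360° - 285° = 75°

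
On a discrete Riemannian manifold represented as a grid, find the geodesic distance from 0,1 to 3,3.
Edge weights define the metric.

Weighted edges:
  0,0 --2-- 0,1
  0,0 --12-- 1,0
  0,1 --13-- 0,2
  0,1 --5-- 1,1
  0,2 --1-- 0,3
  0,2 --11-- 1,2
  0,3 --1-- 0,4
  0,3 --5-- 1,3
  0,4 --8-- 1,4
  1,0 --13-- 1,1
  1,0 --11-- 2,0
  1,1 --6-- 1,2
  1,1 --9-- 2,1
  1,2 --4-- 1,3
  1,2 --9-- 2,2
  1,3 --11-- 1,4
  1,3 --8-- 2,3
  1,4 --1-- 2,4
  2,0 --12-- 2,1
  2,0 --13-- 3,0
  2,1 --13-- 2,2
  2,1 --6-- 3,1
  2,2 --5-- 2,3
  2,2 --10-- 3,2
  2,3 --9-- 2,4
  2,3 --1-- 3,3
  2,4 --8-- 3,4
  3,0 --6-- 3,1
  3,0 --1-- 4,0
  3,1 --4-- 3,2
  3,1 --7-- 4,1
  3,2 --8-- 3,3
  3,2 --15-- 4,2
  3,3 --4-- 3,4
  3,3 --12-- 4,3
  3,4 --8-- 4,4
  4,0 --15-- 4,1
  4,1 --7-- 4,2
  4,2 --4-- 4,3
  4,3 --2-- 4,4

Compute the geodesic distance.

Shortest path: 0,1 → 1,1 → 1,2 → 1,3 → 2,3 → 3,3, total weight = 24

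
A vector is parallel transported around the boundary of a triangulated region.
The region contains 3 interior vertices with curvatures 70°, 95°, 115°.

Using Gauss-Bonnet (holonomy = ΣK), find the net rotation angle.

Holonomy = total enclosed curvature = 70° + 95° + 115° = 280°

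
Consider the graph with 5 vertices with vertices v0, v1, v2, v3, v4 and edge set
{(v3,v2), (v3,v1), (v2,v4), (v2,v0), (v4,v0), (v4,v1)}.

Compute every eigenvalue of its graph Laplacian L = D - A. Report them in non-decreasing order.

Degrees: deg(v0) = 2, deg(v1) = 2, deg(v2) = 3, deg(v3) = 2, deg(v4) = 3.
L = D − A with rows/columns ordered (v0, v1, v2, v3, v4):
  [ 2,  0, -1,  0, -1]
  [ 0,  2,  0, -1, -1]
  [-1,  0,  3, -1, -1]
  [ 0, -1, -1,  2,  0]
  [-1, -1, -1,  0,  3]
Characteristic polynomial: det(λI − L) = λ(λ² − 5λ + 5)(λ² − 7λ + 11).
Roots: λ = 0; (λ² − 5λ + 5) = 0 ⇒ λ = (5 ± √5)/2 ≈ 1.382, 3.618; (λ² − 7λ + 11) = 0 ⇒ λ = (7 ± √5)/2 ≈ 2.382, 4.618.
(Check: the roots sum (with multiplicity) to 12, matching trace L = Σdeg = 2·6 = 12.)
Laplacian eigenvalues (increasing order): [0.0, 1.382, 2.382, 3.618, 4.618]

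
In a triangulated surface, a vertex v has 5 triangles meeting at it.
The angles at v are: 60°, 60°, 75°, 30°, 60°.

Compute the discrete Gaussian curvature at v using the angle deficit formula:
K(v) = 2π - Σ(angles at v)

Sum of angles = 285°. K = 360° - 285° = 75° = 5π/12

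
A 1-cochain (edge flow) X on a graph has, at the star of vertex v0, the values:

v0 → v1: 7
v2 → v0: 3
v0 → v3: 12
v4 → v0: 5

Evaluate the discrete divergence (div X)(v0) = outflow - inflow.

Divergence = sum of outgoing flows = 7 + (-3) + 12 + (-5) = 11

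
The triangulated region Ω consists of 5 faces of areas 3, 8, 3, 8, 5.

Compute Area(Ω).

3 + 8 + 3 + 8 + 5 = 27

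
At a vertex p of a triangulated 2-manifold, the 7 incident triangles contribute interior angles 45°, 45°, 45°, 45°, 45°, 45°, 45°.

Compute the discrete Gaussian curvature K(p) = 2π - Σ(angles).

Sum of angles = 315°. K = 360° - 315° = 45°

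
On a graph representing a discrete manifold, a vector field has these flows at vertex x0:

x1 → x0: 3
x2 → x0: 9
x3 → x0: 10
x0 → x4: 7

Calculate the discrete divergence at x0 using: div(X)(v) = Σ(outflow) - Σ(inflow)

Divergence = sum of outgoing flows = (-3) + (-9) + (-10) + 7 = -15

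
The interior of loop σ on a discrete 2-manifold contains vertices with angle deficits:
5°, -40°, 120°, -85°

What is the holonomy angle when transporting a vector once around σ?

Holonomy = total enclosed curvature = 5° + (-40°) + 120° + (-85°) = 0°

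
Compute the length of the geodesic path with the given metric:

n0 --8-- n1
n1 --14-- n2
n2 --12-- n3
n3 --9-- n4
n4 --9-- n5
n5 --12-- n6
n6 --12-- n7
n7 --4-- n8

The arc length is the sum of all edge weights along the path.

Arc length = 8 + 14 + 12 + 9 + 9 + 12 + 12 + 4 = 80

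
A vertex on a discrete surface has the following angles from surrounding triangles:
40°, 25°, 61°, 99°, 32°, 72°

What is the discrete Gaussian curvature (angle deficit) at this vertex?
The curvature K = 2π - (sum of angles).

Sum of angles = 329°. K = 360° - 329° = 31° = 31π/180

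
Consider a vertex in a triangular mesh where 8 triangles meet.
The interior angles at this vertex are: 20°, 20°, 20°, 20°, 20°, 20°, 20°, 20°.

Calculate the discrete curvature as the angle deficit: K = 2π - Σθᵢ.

Sum of angles = 160°. K = 360° - 160° = 200° = 10π/9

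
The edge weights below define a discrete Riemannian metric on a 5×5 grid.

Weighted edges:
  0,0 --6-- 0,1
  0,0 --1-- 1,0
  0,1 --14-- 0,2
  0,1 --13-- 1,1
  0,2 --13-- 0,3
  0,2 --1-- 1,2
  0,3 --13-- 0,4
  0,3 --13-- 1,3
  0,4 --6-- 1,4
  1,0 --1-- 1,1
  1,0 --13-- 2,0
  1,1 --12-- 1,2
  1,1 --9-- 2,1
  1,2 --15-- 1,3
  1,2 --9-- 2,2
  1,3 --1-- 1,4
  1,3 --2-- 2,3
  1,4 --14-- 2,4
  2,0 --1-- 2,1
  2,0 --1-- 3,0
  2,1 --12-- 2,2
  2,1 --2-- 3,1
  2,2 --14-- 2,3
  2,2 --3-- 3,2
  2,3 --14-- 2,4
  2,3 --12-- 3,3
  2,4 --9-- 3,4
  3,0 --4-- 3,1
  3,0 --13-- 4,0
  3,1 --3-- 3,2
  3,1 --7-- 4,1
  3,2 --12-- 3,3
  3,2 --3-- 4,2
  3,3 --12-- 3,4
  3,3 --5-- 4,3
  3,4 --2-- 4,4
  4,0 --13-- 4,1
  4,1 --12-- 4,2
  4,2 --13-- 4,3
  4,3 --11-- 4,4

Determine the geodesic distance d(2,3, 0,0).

Shortest path: 2,3 → 1,3 → 1,2 → 1,1 → 1,0 → 0,0, total weight = 31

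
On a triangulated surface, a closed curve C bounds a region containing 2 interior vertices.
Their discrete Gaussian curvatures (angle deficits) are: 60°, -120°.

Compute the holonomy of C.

Holonomy = total enclosed curvature = 60° + (-120°) = -60°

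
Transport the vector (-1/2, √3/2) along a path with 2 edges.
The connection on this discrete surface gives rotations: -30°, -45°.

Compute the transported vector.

Total rotation: (-30°) + (-45°) = -75°. Final vector: (0.7071, 0.7071)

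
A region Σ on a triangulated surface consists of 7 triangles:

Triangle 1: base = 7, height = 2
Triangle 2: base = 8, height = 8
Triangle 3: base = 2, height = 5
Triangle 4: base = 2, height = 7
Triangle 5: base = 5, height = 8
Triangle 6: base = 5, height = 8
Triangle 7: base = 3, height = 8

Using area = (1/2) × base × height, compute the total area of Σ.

(1/2)×7×2 + (1/2)×8×8 + (1/2)×2×5 + (1/2)×2×7 + (1/2)×5×8 + (1/2)×5×8 + (1/2)×3×8 = 103.0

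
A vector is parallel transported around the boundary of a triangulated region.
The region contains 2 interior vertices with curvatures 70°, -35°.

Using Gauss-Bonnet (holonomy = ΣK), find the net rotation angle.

Holonomy = total enclosed curvature = 70° + (-35°) = 35°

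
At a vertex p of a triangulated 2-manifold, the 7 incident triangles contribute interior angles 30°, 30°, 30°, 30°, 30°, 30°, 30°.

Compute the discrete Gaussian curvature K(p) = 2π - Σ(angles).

Sum of angles = 210°. K = 360° - 210° = 150°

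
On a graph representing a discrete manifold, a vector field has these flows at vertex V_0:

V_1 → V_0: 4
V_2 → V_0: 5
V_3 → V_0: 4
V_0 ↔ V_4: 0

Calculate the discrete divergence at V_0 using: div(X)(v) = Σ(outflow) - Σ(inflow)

Divergence = sum of outgoing flows = (-4) + (-5) + (-4) + 0 = -13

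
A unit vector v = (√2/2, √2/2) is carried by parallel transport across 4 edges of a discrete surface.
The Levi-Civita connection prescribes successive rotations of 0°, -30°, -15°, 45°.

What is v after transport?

Total rotation: 0° + (-30°) + (-15°) + 45° = 0°. Final vector: (0.7071, 0.7071)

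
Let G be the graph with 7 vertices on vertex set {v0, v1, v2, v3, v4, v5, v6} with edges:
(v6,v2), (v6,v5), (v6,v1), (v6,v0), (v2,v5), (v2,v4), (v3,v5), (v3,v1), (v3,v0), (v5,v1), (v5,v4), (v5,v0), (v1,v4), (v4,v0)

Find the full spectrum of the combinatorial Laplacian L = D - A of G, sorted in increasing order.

Degrees: deg(v0) = 4, deg(v1) = 4, deg(v2) = 3, deg(v3) = 3, deg(v4) = 4, deg(v5) = 6, deg(v6) = 4.
L = D − A with rows/columns ordered (v0, v1, v2, v3, v4, v5, v6):
  [ 4,  0,  0, -1, -1, -1, -1]
  [ 0,  4,  0, -1, -1, -1, -1]
  [ 0,  0,  3,  0, -1, -1, -1]
  [-1, -1,  0,  3,  0, -1,  0]
  [-1, -1, -1,  0,  4, -1,  0]
  [-1, -1, -1, -1, -1,  6, -1]
  [-1, -1, -1,  0,  0, -1,  4]
Characteristic polynomial: det(λI − L) = λ(λ² − 9λ + 16)(λ − 4)³(λ − 7).
Roots: λ = 0; (λ² − 9λ + 16) = 0 ⇒ λ = (9 ± √17)/2 ≈ 2.4384, 6.5616; (λ − 4) = 0 ⇒ λ = 4 (multiplicity 3); (λ − 7) = 0 ⇒ λ = 7.
(Check: the roots sum (with multiplicity) to 28, matching trace L = Σdeg = 2·14 = 28.)
Laplacian eigenvalues (increasing order): [0.0, 2.4384, 4.0, 4.0, 4.0, 6.5616, 7.0]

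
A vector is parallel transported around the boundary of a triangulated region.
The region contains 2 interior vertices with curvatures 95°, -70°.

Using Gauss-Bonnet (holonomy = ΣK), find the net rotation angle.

Holonomy = total enclosed curvature = 95° + (-70°) = 25°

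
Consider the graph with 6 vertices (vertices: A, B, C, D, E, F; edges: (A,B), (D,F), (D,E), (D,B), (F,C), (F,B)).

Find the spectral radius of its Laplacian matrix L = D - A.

Degrees: deg(A) = 1, deg(B) = 3, deg(C) = 1, deg(D) = 3, deg(E) = 1, deg(F) = 3.
L = D − A with rows/columns ordered (A, B, C, D, E, F):
  [ 1, -1,  0,  0,  0,  0]
  [-1,  3,  0, -1,  0, -1]
  [ 0,  0,  1,  0,  0, -1]
  [ 0, -1,  0,  3, -1, -1]
  [ 0,  0,  0, -1,  1,  0]
  [ 0, -1, -1, -1,  0,  3]
Characteristic polynomial: det(λI − L) = λ(λ² − 5λ + 3)²(λ − 2).
Roots: λ = 0; (λ² − 5λ + 3) = 0 ⇒ λ = (5 ± √13)/2 ≈ 0.6972, 4.3028 (multiplicity 2); (λ − 2) = 0 ⇒ λ = 2.
(Check: the roots sum (with multiplicity) to 12, matching trace L = Σdeg = 2·6 = 12.)
Laplacian eigenvalues: [0.0, 0.6972, 0.6972, 2.0, 4.3028, 4.3028]. Largest eigenvalue (spectral radius) = 4.3028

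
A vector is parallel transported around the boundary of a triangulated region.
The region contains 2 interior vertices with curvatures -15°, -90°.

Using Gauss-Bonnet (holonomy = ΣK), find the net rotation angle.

Holonomy = total enclosed curvature = (-15°) + (-90°) = -105°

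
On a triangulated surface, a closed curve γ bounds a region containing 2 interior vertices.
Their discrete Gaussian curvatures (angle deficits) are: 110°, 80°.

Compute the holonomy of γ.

Holonomy = total enclosed curvature = 110° + 80° = 190°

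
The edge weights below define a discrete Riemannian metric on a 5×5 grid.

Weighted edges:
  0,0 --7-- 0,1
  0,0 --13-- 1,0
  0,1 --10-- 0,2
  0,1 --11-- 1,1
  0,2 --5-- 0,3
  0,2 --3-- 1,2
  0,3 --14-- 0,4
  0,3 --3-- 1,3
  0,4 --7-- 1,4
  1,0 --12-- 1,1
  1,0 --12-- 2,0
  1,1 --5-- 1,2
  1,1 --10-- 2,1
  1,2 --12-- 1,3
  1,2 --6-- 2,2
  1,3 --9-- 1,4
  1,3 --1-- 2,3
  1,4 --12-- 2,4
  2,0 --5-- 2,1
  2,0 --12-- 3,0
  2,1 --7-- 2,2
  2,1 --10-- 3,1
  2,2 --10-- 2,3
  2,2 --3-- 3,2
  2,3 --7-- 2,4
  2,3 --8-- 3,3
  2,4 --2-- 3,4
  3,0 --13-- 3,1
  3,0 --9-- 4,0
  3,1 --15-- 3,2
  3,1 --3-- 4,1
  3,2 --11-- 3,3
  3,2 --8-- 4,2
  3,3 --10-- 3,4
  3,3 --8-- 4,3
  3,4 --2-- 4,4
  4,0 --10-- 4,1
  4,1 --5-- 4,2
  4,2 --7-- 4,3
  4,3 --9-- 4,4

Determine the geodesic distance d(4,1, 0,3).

Shortest path: 4,1 → 4,2 → 3,2 → 2,2 → 1,2 → 0,2 → 0,3, total weight = 30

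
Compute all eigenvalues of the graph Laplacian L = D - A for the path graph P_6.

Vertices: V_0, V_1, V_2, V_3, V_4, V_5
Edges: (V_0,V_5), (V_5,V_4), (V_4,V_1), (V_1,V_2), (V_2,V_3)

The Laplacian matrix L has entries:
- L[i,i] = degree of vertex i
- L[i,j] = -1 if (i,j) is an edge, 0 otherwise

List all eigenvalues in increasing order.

The path graph P_n has Laplacian eigenvalues λ_k = 2 − 2cos(kπ/n), k = 0, 1, …, n−1. Here n = 6:
k=0: 2 − 2cos(0) = 0.0; k=1: 2 − 2cos(π/6) = 0.2679; k=2: 2 − 2cos(π/3) = 1.0; k=3: 2 − 2cos(π/2) = 2.0; k=4: 2 − 2cos(2π/3) = 3.0; k=5: 2 − 2cos(5π/6) = 3.7321.
Laplacian eigenvalues (increasing order): [0.0, 0.2679, 1.0, 2.0, 3.0, 3.7321]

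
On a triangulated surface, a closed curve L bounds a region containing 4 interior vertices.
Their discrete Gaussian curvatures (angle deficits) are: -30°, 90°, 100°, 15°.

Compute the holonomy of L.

Holonomy = total enclosed curvature = (-30°) + 90° + 100° + 15° = 175°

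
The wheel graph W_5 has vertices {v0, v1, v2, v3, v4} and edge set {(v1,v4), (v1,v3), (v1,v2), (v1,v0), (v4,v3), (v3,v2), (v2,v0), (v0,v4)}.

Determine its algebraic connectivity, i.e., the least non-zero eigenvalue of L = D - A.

The wheel W_5 is the join K_1 ∨ C_4 (a hub joined to every vertex of a cycle of length 4). For a join G ∨ H (G on p vertices, H on q vertices) the Laplacian spectrum is 0, p+q, the eigenvalues of L(G) other than one 0 each shifted by +q, and the eigenvalues of L(H) other than one 0 each shifted by +p. With G = K_1 (p = 1, nothing left after dropping its 0) and H = C_4 (q = 4, eigenvalues 2 − 2cos(2πk/4), k = 0, …, 3; drop k = 0), the spectrum of W_5 is 0, 5, and 1 + (2 − 2cos(2πk/4)) = 3 − 2cos(2πk/4) for k = 1, …, 3:
k=1: 3 − 2cos(π/2) = 3.0; k=2: 3 − 2cos(π) = 5.0; k=3: 3 − 2cos(3π/2) = 3.0.
Laplacian eigenvalues: [0.0, 3.0, 3.0, 5.0, 5.0]. Algebraic connectivity (smallest non-zero eigenvalue) = 3.0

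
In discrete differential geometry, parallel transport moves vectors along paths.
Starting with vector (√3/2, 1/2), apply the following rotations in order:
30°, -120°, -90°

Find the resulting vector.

Total rotation: 30° + (-120°) + (-90°) = -180° ≡ 180° (mod 360°). Final vector: (-0.8660, -0.5000)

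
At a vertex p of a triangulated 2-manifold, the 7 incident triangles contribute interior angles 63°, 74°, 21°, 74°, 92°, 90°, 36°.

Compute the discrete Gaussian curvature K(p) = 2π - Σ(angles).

Sum of angles = 450°. K = 360° - 450° = -90° = -π/2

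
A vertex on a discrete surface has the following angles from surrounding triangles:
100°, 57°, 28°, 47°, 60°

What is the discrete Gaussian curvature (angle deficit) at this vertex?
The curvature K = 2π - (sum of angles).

Sum of angles = 292°. K = 360° - 292° = 68° = 17π/45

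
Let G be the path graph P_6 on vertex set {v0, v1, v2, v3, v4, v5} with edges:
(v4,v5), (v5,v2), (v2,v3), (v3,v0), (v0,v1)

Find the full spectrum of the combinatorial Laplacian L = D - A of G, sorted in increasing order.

The path graph P_n has Laplacian eigenvalues λ_k = 2 − 2cos(kπ/n), k = 0, 1, …, n−1. Here n = 6:
k=0: 2 − 2cos(0) = 0.0; k=1: 2 − 2cos(π/6) = 0.2679; k=2: 2 − 2cos(π/3) = 1.0; k=3: 2 − 2cos(π/2) = 2.0; k=4: 2 − 2cos(2π/3) = 3.0; k=5: 2 − 2cos(5π/6) = 3.7321.
Laplacian eigenvalues (increasing order): [0.0, 0.2679, 1.0, 2.0, 3.0, 3.7321]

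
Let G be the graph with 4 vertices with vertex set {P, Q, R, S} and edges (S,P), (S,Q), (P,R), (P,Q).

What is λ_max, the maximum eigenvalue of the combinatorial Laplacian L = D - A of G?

Degrees: deg(P) = 3, deg(Q) = 2, deg(R) = 1, deg(S) = 2.
L = D − A with rows/columns ordered (P, Q, R, S):
  [ 3, -1, -1, -1]
  [-1,  2,  0, -1]
  [-1,  0,  1,  0]
  [-1, -1,  0,  2]
Characteristic polynomial: det(λI − L) = λ(λ − 1)(λ − 3)(λ − 4).
Roots: λ = 0; (λ − 1) = 0 ⇒ λ = 1; (λ − 3) = 0 ⇒ λ = 3; (λ − 4) = 0 ⇒ λ = 4.
(Check: the roots sum (with multiplicity) to 8, matching trace L = Σdeg = 2·4 = 8.)
Laplacian eigenvalues: [0.0, 1.0, 3.0, 4.0]. Largest eigenvalue (spectral radius) = 4.0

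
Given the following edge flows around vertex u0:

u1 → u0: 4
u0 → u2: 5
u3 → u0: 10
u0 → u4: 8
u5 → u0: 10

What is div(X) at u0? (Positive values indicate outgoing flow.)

Divergence = sum of outgoing flows = (-4) + 5 + (-10) + 8 + (-10) = -11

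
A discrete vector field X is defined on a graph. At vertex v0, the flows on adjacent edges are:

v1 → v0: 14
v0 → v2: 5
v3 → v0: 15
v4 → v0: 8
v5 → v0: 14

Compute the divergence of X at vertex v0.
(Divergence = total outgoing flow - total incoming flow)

Divergence = sum of outgoing flows = (-14) + 5 + (-15) + (-8) + (-14) = -46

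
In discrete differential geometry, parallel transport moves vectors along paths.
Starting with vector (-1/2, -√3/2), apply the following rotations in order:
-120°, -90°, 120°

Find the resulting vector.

Total rotation: (-120°) + (-90°) + 120° = -90°. Final vector: (-0.8660, 0.5000)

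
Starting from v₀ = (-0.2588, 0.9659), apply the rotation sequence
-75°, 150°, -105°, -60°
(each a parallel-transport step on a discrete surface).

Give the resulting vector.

Total rotation: (-75°) + 150° + (-105°) + (-60°) = -90°. Final vector: (0.9659, 0.2588)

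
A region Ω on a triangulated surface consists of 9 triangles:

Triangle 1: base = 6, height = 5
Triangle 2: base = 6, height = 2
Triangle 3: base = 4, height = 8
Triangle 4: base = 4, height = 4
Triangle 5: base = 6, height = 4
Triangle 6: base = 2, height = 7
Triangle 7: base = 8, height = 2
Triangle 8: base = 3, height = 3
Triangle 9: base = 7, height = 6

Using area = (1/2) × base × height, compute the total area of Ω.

(1/2)×6×5 + (1/2)×6×2 + (1/2)×4×8 + (1/2)×4×4 + (1/2)×6×4 + (1/2)×2×7 + (1/2)×8×2 + (1/2)×3×3 + (1/2)×7×6 = 97.5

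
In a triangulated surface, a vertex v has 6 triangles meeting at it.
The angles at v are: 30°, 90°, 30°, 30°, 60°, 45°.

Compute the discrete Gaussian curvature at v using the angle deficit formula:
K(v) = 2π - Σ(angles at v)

Sum of angles = 285°. K = 360° - 285° = 75°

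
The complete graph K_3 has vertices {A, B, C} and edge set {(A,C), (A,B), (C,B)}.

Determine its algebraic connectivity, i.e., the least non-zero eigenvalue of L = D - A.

For the complete graph K_n, L = nI − J (J = all-ones matrix). J has eigenvalues n (once, eigenvector 𝟙) and 0 (multiplicity n−1), so L has eigenvalues 0 (once) and n (multiplicity n−1). Here n = 3: eigenvalue 0 once and 3 with multiplicity 2.
Laplacian eigenvalues: [0.0, 3.0, 3.0]. Algebraic connectivity (smallest non-zero eigenvalue) = 3.0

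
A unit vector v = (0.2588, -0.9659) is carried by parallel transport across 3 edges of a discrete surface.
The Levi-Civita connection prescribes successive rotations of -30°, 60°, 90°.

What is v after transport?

Total rotation: (-30°) + 60° + 90° = 120°. Final vector: (0.7071, 0.7071)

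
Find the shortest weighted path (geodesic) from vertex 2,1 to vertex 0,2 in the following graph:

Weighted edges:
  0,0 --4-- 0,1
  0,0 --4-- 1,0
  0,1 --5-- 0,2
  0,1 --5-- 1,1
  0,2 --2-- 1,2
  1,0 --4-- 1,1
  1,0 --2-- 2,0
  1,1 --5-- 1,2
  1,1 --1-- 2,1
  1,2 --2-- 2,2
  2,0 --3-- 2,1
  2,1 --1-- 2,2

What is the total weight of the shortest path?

Shortest path: 2,1 → 2,2 → 1,2 → 0,2, total weight = 5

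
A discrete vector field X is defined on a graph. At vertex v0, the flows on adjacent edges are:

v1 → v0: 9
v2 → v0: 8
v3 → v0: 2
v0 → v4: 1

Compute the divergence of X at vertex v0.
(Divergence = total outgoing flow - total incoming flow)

Divergence = sum of outgoing flows = (-9) + (-8) + (-2) + 1 = -18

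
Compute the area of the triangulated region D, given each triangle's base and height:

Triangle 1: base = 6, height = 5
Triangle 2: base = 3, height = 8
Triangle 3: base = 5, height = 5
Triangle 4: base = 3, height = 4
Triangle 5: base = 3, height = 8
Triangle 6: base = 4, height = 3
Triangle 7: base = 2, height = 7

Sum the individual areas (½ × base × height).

(1/2)×6×5 + (1/2)×3×8 + (1/2)×5×5 + (1/2)×3×4 + (1/2)×3×8 + (1/2)×4×3 + (1/2)×2×7 = 70.5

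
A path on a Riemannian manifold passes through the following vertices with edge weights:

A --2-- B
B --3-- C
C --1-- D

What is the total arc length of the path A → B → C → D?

Arc length = 2 + 3 + 1 = 6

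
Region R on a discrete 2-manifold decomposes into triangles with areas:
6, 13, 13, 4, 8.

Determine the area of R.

6 + 13 + 13 + 4 + 8 = 44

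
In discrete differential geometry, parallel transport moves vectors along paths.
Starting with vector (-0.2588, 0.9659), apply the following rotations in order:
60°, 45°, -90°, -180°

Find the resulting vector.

Total rotation: 60° + 45° + (-90°) + (-180°) = -165°. Final vector: (0.5000, -0.8660)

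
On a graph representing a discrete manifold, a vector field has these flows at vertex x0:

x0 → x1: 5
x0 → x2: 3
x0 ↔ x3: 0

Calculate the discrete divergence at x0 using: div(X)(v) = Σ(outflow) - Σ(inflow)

Divergence = sum of outgoing flows = 5 + 3 + 0 = 8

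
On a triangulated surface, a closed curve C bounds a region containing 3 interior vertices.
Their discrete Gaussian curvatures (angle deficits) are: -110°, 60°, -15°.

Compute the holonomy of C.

Holonomy = total enclosed curvature = (-110°) + 60° + (-15°) = -65°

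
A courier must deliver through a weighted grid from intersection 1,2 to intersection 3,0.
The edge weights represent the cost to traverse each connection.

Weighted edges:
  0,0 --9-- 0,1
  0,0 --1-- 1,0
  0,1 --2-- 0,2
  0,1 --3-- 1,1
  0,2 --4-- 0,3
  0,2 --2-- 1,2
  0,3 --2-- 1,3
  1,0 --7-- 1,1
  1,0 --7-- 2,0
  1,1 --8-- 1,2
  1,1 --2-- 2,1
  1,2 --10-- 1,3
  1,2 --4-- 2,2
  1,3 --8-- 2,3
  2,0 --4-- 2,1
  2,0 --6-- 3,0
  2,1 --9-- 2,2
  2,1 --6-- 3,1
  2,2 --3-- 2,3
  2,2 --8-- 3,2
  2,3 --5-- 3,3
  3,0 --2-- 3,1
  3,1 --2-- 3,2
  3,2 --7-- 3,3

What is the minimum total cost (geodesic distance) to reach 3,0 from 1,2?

Shortest path: 1,2 → 2,2 → 3,2 → 3,1 → 3,0, total weight = 16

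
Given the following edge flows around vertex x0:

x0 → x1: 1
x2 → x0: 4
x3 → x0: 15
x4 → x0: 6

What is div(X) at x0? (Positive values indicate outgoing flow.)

Divergence = sum of outgoing flows = 1 + (-4) + (-15) + (-6) = -24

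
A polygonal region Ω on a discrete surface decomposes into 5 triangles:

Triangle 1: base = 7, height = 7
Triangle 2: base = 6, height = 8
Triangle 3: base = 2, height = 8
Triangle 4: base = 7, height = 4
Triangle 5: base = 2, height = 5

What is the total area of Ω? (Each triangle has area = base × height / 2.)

(1/2)×7×7 + (1/2)×6×8 + (1/2)×2×8 + (1/2)×7×4 + (1/2)×2×5 = 75.5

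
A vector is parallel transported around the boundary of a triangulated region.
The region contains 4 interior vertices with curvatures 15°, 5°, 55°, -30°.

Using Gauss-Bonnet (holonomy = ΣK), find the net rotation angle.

Holonomy = total enclosed curvature = 15° + 5° + 55° + (-30°) = 45°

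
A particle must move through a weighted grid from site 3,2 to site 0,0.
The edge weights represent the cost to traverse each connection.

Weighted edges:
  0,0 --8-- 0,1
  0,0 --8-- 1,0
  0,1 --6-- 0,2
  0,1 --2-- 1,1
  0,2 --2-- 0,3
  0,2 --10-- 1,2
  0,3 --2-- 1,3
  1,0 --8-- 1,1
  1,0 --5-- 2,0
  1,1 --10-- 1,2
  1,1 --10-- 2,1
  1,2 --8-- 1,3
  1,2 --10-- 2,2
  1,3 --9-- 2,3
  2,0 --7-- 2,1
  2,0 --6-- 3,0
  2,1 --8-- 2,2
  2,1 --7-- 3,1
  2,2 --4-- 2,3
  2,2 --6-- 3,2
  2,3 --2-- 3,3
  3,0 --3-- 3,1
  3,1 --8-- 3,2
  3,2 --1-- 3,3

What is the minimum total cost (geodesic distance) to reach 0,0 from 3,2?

Shortest path: 3,2 → 3,3 → 2,3 → 1,3 → 0,3 → 0,2 → 0,1 → 0,0, total weight = 30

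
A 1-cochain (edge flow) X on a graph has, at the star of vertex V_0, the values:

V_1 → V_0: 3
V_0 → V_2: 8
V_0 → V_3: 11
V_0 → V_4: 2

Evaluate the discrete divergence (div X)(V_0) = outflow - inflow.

Divergence = sum of outgoing flows = (-3) + 8 + 11 + 2 = 18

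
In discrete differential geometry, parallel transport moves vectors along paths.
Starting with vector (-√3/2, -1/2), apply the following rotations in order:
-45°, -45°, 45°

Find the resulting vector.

Total rotation: (-45°) + (-45°) + 45° = -45°. Final vector: (-0.9659, 0.2588)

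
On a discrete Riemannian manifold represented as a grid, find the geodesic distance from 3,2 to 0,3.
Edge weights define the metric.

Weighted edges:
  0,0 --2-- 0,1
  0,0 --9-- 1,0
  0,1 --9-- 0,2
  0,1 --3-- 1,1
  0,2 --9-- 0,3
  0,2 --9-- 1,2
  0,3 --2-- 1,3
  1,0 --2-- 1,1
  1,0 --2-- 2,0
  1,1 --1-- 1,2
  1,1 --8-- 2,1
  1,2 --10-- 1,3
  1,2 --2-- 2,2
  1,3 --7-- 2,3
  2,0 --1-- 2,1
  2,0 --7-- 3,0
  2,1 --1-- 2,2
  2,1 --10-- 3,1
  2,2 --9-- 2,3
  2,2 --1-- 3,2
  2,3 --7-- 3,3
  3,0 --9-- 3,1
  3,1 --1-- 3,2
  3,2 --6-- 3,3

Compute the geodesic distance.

Shortest path: 3,2 → 2,2 → 1,2 → 1,3 → 0,3, total weight = 15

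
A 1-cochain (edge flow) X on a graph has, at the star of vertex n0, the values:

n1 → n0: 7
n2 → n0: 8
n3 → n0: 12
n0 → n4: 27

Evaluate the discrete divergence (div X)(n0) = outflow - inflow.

Divergence = sum of outgoing flows = (-7) + (-8) + (-12) + 27 = 0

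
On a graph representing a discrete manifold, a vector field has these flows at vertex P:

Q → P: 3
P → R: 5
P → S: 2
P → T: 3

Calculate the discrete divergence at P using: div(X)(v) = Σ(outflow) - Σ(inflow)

Divergence = sum of outgoing flows = (-3) + 5 + 2 + 3 = 7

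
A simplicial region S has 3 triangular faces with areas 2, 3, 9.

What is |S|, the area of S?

2 + 3 + 9 = 14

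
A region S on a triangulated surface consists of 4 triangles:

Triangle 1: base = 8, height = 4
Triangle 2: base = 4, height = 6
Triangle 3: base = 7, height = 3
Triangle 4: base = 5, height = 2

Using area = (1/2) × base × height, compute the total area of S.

(1/2)×8×4 + (1/2)×4×6 + (1/2)×7×3 + (1/2)×5×2 = 43.5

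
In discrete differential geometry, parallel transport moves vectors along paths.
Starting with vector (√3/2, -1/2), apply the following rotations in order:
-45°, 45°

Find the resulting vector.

Total rotation: (-45°) + 45° = 0°. Final vector: (0.8660, -0.5000)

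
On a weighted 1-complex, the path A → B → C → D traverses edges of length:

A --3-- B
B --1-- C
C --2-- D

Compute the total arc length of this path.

Arc length = 3 + 1 + 2 = 6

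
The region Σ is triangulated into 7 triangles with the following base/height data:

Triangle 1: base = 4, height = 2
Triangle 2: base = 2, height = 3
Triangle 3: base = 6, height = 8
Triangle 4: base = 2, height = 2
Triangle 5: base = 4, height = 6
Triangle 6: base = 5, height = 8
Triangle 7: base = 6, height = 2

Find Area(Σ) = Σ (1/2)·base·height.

(1/2)×4×2 + (1/2)×2×3 + (1/2)×6×8 + (1/2)×2×2 + (1/2)×4×6 + (1/2)×5×8 + (1/2)×6×2 = 71.0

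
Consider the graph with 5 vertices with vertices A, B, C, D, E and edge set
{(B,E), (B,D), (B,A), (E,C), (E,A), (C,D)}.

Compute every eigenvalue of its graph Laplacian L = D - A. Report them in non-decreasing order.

Degrees: deg(A) = 2, deg(B) = 3, deg(C) = 2, deg(D) = 2, deg(E) = 3.
L = D − A with rows/columns ordered (A, B, C, D, E):
  [ 2, -1,  0,  0, -1]
  [-1,  3,  0, -1, -1]
  [ 0,  0,  2, -1, -1]
  [ 0, -1, -1,  2,  0]
  [-1, -1, -1,  0,  3]
Characteristic polynomial: det(λI − L) = λ(λ² − 5λ + 5)(λ² − 7λ + 11).
Roots: λ = 0; (λ² − 5λ + 5) = 0 ⇒ λ = (5 ± √5)/2 ≈ 1.382, 3.618; (λ² − 7λ + 11) = 0 ⇒ λ = (7 ± √5)/2 ≈ 2.382, 4.618.
(Check: the roots sum (with multiplicity) to 12, matching trace L = Σdeg = 2·6 = 12.)
Laplacian eigenvalues (increasing order): [0.0, 1.382, 2.382, 3.618, 4.618]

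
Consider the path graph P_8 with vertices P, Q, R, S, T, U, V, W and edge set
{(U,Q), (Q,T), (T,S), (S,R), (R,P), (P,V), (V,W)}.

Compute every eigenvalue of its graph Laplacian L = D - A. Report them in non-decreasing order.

The path graph P_n has Laplacian eigenvalues λ_k = 2 − 2cos(kπ/n), k = 0, 1, …, n−1. Here n = 8:
k=0: 2 − 2cos(0) = 0.0; k=1: 2 − 2cos(π/8) = 0.1522; k=2: 2 − 2cos(π/4) = 0.5858; k=3: 2 − 2cos(3π/8) = 1.2346; k=4: 2 − 2cos(π/2) = 2.0; k=5: 2 − 2cos(5π/8) = 2.7654; k=6: 2 − 2cos(3π/4) = 3.4142; k=7: 2 − 2cos(7π/8) = 3.8478.
Laplacian eigenvalues (increasing order): [0.0, 0.1522, 0.5858, 1.2346, 2.0, 2.7654, 3.4142, 3.8478]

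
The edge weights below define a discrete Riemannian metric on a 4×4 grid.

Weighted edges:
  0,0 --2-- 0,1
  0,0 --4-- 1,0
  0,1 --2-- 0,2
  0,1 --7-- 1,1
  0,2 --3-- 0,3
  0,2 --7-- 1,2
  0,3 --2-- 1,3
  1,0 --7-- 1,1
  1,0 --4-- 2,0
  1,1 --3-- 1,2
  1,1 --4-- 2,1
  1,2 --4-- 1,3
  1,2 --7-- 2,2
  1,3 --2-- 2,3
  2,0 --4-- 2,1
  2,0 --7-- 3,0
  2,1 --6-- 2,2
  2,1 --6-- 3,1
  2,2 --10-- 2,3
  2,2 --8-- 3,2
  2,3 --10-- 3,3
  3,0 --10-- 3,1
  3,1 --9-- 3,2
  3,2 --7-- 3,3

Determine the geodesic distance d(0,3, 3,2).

Shortest path: 0,3 → 1,3 → 1,2 → 2,2 → 3,2, total weight = 21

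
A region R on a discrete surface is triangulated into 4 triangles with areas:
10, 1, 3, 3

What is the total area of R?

10 + 1 + 3 + 3 = 17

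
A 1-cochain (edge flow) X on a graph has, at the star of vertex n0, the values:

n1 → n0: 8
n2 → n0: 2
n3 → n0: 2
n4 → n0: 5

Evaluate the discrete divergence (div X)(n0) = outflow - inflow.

Divergence = sum of outgoing flows = (-8) + (-2) + (-2) + (-5) = -17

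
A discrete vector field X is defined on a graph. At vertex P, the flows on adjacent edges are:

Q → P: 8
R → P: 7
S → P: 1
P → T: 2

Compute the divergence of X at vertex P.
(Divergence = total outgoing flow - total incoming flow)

Divergence = sum of outgoing flows = (-8) + (-7) + (-1) + 2 = -14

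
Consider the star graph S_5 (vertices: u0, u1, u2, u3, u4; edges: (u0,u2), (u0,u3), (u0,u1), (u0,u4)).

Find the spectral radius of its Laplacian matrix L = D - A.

The star S_5 is the complete bipartite graph K_{1,4} (one hub of degree 4, 4 leaves of degree 1). The Laplacian spectrum of K_{p,q} is 0, p (multiplicity q−1), q (multiplicity p−1), p+q. With p = 1, q = 4: 0 once, 1 with multiplicity 3, and 5 once. (Check: trace L = sum of degrees = 8 = 3·1 + 5.)
Laplacian eigenvalues: [0.0, 1.0, 1.0, 1.0, 5.0]. Largest eigenvalue (spectral radius) = 5.0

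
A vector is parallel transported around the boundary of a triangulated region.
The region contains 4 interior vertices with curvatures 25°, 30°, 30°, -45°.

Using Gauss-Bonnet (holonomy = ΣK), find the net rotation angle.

Holonomy = total enclosed curvature = 25° + 30° + 30° + (-45°) = 40°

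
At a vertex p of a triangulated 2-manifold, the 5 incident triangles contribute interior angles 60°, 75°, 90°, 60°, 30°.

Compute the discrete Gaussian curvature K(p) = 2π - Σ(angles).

Sum of angles = 315°. K = 360° - 315° = 45° = π/4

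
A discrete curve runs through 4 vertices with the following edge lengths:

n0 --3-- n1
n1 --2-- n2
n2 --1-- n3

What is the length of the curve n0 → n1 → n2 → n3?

Arc length = 3 + 2 + 1 = 6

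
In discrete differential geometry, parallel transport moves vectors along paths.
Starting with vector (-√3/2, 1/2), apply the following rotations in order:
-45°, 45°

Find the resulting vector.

Total rotation: (-45°) + 45° = 0°. Final vector: (-0.8660, 0.5000)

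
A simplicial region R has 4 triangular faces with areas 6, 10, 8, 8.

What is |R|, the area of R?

6 + 10 + 8 + 8 = 32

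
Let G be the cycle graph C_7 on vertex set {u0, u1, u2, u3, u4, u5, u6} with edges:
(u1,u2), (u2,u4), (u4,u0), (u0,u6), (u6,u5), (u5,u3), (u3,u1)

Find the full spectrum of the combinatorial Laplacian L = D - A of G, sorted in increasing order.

The cycle graph C_n has Laplacian eigenvalues λ_k = 2 − 2cos(2πk/n), k = 0, 1, …, n−1. Here n = 7:
k=0: 2 − 2cos(0) = 0.0; k=1: 2 − 2cos(2π/7) = 0.753; k=2: 2 − 2cos(4π/7) = 2.445; k=3: 2 − 2cos(6π/7) = 3.8019; k=4: 2 − 2cos(8π/7) = 3.8019; k=5: 2 − 2cos(10π/7) = 2.445; k=6: 2 − 2cos(12π/7) = 0.753.
Laplacian eigenvalues (increasing order): [0.0, 0.753, 0.753, 2.445, 2.445, 3.8019, 3.8019]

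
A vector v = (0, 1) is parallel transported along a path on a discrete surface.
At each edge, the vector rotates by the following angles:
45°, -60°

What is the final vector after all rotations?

Total rotation: 45° + (-60°) = -15°. Final vector: (0.2588, 0.9659)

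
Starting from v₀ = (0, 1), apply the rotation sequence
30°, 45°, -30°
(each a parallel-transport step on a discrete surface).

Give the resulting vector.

Total rotation: 30° + 45° + (-30°) = 45°. Final vector: (-0.7071, 0.7071)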